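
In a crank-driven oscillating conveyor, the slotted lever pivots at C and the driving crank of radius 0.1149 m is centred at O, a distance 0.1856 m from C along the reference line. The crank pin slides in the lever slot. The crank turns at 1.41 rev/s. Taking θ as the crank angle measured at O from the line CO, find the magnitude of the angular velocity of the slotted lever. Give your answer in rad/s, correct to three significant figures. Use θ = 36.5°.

ω = 8.859 rad/s (from 1.41 rev/s).
Crank pin A relative to C: A = (d + r cosθ, r sinθ); lever angle φ = atan2(r sinθ, d + r cosθ).
Differentiating tanφ: φ̇ = rω(d cosθ + r)/(d² + r² + 2dr cosθ).
d² + r² + 2dr cosθ = |CA|² = 0.0819346 m²;  d cosθ + r = +0.2641 m.
|ω_lever| = |0.1149·8.859·+0.2641| / 0.0819346 = 3.2811 rad/s.

3.28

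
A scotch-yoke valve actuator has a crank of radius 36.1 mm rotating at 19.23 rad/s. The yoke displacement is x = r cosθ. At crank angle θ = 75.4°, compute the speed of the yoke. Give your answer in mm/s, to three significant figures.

672

ω = 19.23 rad/s
x = r cosθ ⇒ ẋ = −rω sinθ.
|v| = rω|sinθ| = 0.0361·19.23·|sin 75.4°| = 0.67179 m/s = 671.79 mm/s.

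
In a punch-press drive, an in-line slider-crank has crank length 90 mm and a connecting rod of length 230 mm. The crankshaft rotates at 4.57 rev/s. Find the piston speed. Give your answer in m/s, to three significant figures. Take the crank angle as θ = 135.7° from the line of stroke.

1.28

ω = 2π·4.57 = 28.71 rad/s
For an in-line slider-crank, x = r cosθ + √(L² − r² sin²θ), so v = −rω sinθ·[1 + r cosθ/√(L² − r² sin²θ)].
With r = 0.09 m, L = 0.23 m, θ = 135.7°: √(L² − r² sin²θ) = 0.22124 m.
v = −0.09·28.71·0.69842·[1 + 0.09·-0.71569/0.22124] = -1.2794 m/s.
|v| = 1.2794 m/s.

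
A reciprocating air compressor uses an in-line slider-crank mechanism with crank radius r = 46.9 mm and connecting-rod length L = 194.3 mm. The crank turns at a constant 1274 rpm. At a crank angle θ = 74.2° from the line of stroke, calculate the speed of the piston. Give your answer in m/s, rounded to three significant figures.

6.43

ω = 2π·1274/60 = 133.4 rad/s
For an in-line slider-crank, x = r cosθ + √(L² − r² sin²θ), so v = −rω sinθ·[1 + r cosθ/√(L² − r² sin²θ)].
With r = 0.0469 m, L = 0.1943 m, θ = 74.2°: √(L² − r² sin²θ) = 0.18899 m.
v = −0.0469·133.4·0.96222·[1 + 0.0469·0.27228/0.18899] = -6.4275 m/s.
|v| = 6.4275 m/s.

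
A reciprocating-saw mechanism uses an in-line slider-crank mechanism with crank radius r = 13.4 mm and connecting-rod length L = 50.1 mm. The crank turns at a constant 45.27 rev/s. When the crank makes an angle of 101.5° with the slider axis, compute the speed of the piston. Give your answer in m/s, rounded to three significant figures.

ω = 2π·45.3 = 284.4 rad/s
For an in-line slider-crank, x = r cosθ + √(L² − r² sin²θ), so v = −rω sinθ·[1 + r cosθ/√(L² − r² sin²θ)].
With r = 0.0134 m, L = 0.0501 m, θ = 101.5°: √(L² − r² sin²θ) = 0.048349 m.
v = −0.0134·284.4·0.97992·[1 + 0.0134·-0.19937/0.048349] = -3.5286 m/s.
|v| = 3.5286 m/s.

3.53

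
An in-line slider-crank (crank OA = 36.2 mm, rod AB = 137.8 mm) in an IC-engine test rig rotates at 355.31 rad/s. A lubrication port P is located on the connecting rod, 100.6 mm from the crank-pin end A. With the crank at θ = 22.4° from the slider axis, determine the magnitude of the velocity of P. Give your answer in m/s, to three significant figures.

ω = 355.3 rad/s.  Crank-pin speed |V_A| = rω = 12.862 m/s, perpendicular to OA.
Rod angle: sinφ = −(r/L) sinθ ⇒ φ = -5.745°; ω_rod = −rω cosθ/√(L²−r²sin²θ) = -86.733 rad/s.
V_P = V_A + ω_rod × AP, with AP = 0.1006 m along the rod.
Components: V_Px = −rω sinθ − a·ω_rod·sinφ = -5.7749 m/s;  V_Py = rω cosθ + a·ω_rod·cosφ = +3.2102 m/s.
|V_P| = √(V_Px² + V_Py²) = 6.6072 m/s.

6.61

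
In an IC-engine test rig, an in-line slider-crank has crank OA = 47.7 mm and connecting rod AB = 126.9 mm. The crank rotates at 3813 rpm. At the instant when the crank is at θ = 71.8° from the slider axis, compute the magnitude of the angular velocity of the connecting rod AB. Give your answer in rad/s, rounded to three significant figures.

ω = 399.3 rad/s (converted from 3813 rpm).
The rod makes angle φ with the slider axis where L sinφ = r sinθ; differentiating, L cosφ·φ̇ = r ω cosθ.
L cosφ = √(L² − r² sin²θ) = 0.11853 m.
|ω_rod| = r ω |cosθ| / √(L² − r² sin²θ) = 0.0477·399.3·0.31233/0.11853 = 50.187 rad/s.

50.2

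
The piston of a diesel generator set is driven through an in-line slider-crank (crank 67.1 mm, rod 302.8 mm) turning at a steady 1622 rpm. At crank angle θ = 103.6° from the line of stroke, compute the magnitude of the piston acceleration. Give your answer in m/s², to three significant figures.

ω = 2π·1622/60 = 169.9 rad/s
x(θ) = r cosθ + √(L² − r² sin²θ); with ω constant, a = ω²·d²x/dθ².
d²x/dθ² = −r cosθ − r²(cos2θ)/√u − r⁴ sin²2θ/(4u^{3/2}),  u = L² − r² sin²θ = 0.0874344 m².
Substituting r = 0.0671 m, L = 0.3028 m, θ = 103.6°: d²x/dθ² = +0.02928 m.
a = ω²·d²x/dθ² = (169.9)²·(+0.02928) = +844.75 m/s²;  |a| = 844.75 m/s².

845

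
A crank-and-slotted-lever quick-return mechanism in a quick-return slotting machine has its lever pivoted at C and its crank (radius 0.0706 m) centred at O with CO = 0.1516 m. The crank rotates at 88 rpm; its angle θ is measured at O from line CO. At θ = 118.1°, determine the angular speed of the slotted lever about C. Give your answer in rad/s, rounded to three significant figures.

ω = 9.215 rad/s (from 88 rpm).
Crank pin A relative to C: A = (d + r cosθ, r sinθ); lever angle φ = atan2(r sinθ, d + r cosθ).
Differentiating tanφ: φ̇ = rω(d cosθ + r)/(d² + r² + 2dr cosθ).
d² + r² + 2dr cosθ = |CA|² = 0.0178845 m²;  d cosθ + r = -0.0008054 m.
|ω_lever| = |0.0706·9.215·-0.0008054| / 0.0178845 = 0.029299 rad/s.

0.0293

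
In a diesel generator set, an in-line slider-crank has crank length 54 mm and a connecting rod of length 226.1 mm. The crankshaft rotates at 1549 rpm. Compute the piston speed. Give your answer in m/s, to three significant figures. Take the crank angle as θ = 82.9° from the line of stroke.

ω = 2π·1549/60 = 162.2 rad/s
For an in-line slider-crank, x = r cosθ + √(L² − r² sin²θ), so v = −rω sinθ·[1 + r cosθ/√(L² − r² sin²θ)].
With r = 0.054 m, L = 0.2261 m, θ = 82.9°: √(L² − r² sin²θ) = 0.21966 m.
v = −0.054·162.2·0.99233·[1 + 0.054·0.12360/0.21966] = -8.9563 m/s.
|v| = 8.9563 m/s.

8.96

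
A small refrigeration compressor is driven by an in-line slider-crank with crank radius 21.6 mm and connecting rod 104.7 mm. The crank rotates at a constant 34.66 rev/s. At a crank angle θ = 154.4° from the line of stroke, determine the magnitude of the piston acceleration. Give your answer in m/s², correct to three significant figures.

ω = 2π·34.7 = 217.8 rad/s
x(θ) = r cosθ + √(L² − r² sin²θ); with ω constant, a = ω²·d²x/dθ².
d²x/dθ² = −r cosθ − r²(cos2θ)/√u − r⁴ sin²2θ/(4u^{3/2}),  u = L² − r² sin²θ = 0.010875 m².
Substituting r = 0.0216 m, L = 0.1047 m, θ = 154.4°: d²x/dθ² = +0.016647 m.
a = ω²·d²x/dθ² = (217.8)²·(+0.016647) = +789.5 m/s²;  |a| = 789.5 m/s².

790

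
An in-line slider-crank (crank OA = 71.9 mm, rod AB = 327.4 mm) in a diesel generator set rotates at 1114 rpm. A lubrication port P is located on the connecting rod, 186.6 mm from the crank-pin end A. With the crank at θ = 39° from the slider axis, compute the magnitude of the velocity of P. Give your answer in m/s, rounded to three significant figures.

ω = 116.7 rad/s.  Crank-pin speed |V_A| = rω = 8.3877 m/s, perpendicular to OA.
Rod angle: sinφ = −(r/L) sinθ ⇒ φ = -7.944°; ω_rod = −rω cosθ/√(L²−r²sin²θ) = -20.103 rad/s.
V_P = V_A + ω_rod × AP, with AP = 0.1866 m along the rod.
Components: V_Px = −rω sinθ − a·ω_rod·sinφ = -5.797 m/s;  V_Py = rω cosθ + a·ω_rod·cosφ = +2.8033 m/s.
|V_P| = √(V_Px² + V_Py²) = 6.4392 m/s.

6.44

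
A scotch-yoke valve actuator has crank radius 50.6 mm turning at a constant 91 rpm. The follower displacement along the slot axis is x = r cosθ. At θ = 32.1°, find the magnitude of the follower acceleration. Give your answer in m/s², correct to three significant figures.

ω = 9.529 rad/s (from 91 rpm).
x = r cosθ ⇒ ẍ = −rω² cosθ (ω constant).
|a| = rω²|cosθ| = 0.0506·(9.529)²·|cos 32.1°| = 3.8926 m/s².

3.89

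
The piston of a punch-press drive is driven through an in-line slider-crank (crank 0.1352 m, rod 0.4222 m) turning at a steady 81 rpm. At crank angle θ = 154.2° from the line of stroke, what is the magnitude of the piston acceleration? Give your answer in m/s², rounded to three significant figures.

ω = 2π·81/60 = 8.482 rad/s
x(θ) = r cosθ + √(L² − r² sin²θ); with ω constant, a = ω²·d²x/dθ².
d²x/dθ² = −r cosθ − r²(cos2θ)/√u − r⁴ sin²2θ/(4u^{3/2}),  u = L² − r² sin²θ = 0.17479 m².
Substituting r = 0.1352 m, L = 0.4222 m, θ = 154.2°: d²x/dθ² = +0.093864 m.
a = ω²·d²x/dθ² = (8.482)²·(+0.093864) = +6.7534 m/s²;  |a| = 6.7534 m/s².

6.75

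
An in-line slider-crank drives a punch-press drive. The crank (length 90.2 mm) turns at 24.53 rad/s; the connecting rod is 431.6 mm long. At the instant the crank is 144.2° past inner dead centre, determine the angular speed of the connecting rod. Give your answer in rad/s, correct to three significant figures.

ω = 24.53 rad/s
The rod makes angle φ with the slider axis where L sinφ = r sinθ; differentiating, L cosφ·φ̇ = r ω cosθ.
L cosφ = √(L² − r² sin²θ) = 0.42836 m.
|ω_rod| = r ω |cosθ| / √(L² − r² sin²θ) = 0.0902·24.53·0.81106/0.42836 = 4.1894 rad/s.

4.19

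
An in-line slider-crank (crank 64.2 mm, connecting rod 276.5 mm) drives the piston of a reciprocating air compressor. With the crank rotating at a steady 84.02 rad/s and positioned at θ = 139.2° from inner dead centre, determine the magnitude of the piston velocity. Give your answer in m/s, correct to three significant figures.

ω = 84.02 rad/s
For an in-line slider-crank, x = r cosθ + √(L² − r² sin²θ), so v = −rω sinθ·[1 + r cosθ/√(L² − r² sin²θ)].
With r = 0.0642 m, L = 0.2765 m, θ = 139.2°: √(L² − r² sin²θ) = 0.2733 m.
v = −0.0642·84.02·0.65342·[1 + 0.0642·-0.75700/0.2733] = -2.8978 m/s.
|v| = 2.8978 m/s.

2.90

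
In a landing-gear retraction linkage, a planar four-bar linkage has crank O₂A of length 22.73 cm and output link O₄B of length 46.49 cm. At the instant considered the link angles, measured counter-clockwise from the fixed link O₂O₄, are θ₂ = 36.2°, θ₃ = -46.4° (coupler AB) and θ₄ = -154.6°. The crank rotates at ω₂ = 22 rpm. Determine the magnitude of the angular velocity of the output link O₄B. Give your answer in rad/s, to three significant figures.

1.18

ω₂ = 2.304 rad/s (from 22 rpm).
Differentiating the loop-closure r₂e^{iθ₂}+r₃e^{iθ₃}=r₁+r₄e^{iθ₄} gives r₂ω₂e^{iθ₂}+r₃ω₃e^{iθ₃}=r₄ω₄e^{iθ₄}.
Eliminating the other unknown: ω₄ = r₂ω₂ sin(θ₂−θ₃) / [r₄ sin(θ₄−θ₃)].
Numerator sine = +0.99167; denominator sine = -0.94997.
Result = 0.2273·2.304·(+0.99167) / (0.4649·(-0.94997)) = -1.1758 rad/s; magnitude 1.1758 rad/s.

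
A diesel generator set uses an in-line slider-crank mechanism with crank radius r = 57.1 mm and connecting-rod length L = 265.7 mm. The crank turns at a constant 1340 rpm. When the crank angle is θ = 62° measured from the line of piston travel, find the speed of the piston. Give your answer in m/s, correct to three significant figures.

7.80

ω = 2π·1340/60 = 140.3 rad/s
For an in-line slider-crank, x = r cosθ + √(L² − r² sin²θ), so v = −rω sinθ·[1 + r cosθ/√(L² − r² sin²θ)].
With r = 0.0571 m, L = 0.2657 m, θ = 62°: √(L² − r² sin²θ) = 0.26087 m.
v = −0.0571·140.3·0.88295·[1 + 0.0571·0.46947/0.26087] = -7.8016 m/s.
|v| = 7.8016 m/s.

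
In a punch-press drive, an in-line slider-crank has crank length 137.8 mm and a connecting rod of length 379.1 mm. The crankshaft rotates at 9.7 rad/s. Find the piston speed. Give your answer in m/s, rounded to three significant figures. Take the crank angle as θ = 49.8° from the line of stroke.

1.27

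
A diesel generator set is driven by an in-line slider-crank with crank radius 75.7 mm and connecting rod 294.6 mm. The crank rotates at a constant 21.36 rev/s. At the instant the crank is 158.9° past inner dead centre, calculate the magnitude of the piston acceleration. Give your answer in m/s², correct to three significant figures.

1010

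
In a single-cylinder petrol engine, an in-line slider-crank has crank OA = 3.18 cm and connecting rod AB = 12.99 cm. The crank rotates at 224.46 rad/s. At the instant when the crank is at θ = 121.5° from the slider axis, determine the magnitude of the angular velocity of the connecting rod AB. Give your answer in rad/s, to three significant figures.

29.4

ω = 224.5 rad/s
The rod makes angle φ with the slider axis where L sinφ = r sinθ; differentiating, L cosφ·φ̇ = r ω cosθ.
L cosφ = √(L² − r² sin²θ) = 0.12704 m.
|ω_rod| = r ω |cosθ| / √(L² − r² sin²θ) = 0.0318·224.5·0.52250/0.12704 = 29.357 rad/s.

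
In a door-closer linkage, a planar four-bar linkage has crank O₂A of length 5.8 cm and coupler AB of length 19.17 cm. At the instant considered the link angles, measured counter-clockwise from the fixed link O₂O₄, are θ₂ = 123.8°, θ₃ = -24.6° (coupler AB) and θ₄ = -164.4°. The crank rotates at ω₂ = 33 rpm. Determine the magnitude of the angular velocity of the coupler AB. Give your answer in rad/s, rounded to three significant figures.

ω₂ = 3.456 rad/s (from 33 rpm).
Differentiating the loop-closure r₂e^{iθ₂}+r₃e^{iθ₃}=r₁+r₄e^{iθ₄} gives r₂ω₂e^{iθ₂}+r₃ω₃e^{iθ₃}=r₄ω₄e^{iθ₄}.
Eliminating the other unknown: ω₃ = r₂ω₂ sin(θ₄−θ₂) / [r₃ sin(θ₃−θ₄)].
Numerator sine = +0.94997; denominator sine = +0.64546.
Result = 0.058·3.456·(+0.94997) / (0.1917·(+0.64546)) = +1.5388 rad/s; magnitude 1.5388 rad/s.

1.54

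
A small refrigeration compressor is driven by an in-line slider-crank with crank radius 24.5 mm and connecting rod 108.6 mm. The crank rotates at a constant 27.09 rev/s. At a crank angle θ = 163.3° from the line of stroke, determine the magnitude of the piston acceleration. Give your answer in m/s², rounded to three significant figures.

545

ω = 2π·27.1 = 170.2 rad/s
x(θ) = r cosθ + √(L² − r² sin²θ); with ω constant, a = ω²·d²x/dθ².
d²x/dθ² = −r cosθ − r²(cos2θ)/√u − r⁴ sin²2θ/(4u^{3/2}),  u = L² − r² sin²θ = 0.0117444 m².
Substituting r = 0.0245 m, L = 0.1086 m, θ = 163.3°: d²x/dθ² = +0.018821 m.
a = ω²·d²x/dθ² = (170.2)²·(+0.018821) = +545.29 m/s²;  |a| = 545.29 m/s².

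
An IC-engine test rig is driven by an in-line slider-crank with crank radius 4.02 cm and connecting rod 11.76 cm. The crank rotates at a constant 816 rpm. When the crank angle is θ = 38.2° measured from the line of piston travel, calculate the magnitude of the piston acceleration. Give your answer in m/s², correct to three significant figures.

258

ω = 2π·816/60 = 85.45 rad/s
x(θ) = r cosθ + √(L² − r² sin²θ); with ω constant, a = ω²·d²x/dθ².
d²x/dθ² = −r cosθ − r²(cos2θ)/√u − r⁴ sin²2θ/(4u^{3/2}),  u = L² − r² sin²θ = 0.0132117 m².
Substituting r = 0.0402 m, L = 0.1176 m, θ = 38.2°: d²x/dθ² = -0.035304 m.
a = ω²·d²x/dθ² = (85.45)²·(-0.035304) = -257.78 m/s²;  |a| = 257.78 m/s².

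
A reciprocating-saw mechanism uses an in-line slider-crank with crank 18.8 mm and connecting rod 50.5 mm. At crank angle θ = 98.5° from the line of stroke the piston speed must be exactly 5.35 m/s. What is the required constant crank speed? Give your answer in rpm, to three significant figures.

2920

For an in-line slider-crank, |v_piston| = rω|sinθ|·[1 + r cosθ/√(L² − r² sin²θ)].
With r = 0.0188 m, L = 0.0505 m, θ = 98.5°: the bracketed kinematic factor |dx/dθ| = 0.017493 m.
ω = v/|dx/dθ| = 5.35/0.017493 = 305.84 rad/s.
N = 60ω/(2π) = 2920.5 rpm.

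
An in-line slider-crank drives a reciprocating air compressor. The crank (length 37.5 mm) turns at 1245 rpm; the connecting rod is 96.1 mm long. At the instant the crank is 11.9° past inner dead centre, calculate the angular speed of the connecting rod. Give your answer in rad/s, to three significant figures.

49.9

ω = 130.4 rad/s (converted from 1245 rpm).
The rod makes angle φ with the slider axis where L sinφ = r sinθ; differentiating, L cosφ·φ̇ = r ω cosθ.
L cosφ = √(L² − r² sin²θ) = 0.095788 m.
|ω_rod| = r ω |cosθ| / √(L² − r² sin²θ) = 0.0375·130.4·0.97851/0.095788 = 49.944 rad/s.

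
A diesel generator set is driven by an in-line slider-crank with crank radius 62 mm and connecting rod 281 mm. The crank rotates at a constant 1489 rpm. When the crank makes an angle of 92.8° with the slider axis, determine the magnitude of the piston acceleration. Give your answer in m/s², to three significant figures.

413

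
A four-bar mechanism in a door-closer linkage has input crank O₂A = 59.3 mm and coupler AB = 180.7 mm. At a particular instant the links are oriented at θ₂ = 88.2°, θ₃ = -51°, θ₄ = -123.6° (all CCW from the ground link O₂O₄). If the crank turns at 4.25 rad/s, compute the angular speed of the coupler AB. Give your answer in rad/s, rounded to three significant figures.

0.770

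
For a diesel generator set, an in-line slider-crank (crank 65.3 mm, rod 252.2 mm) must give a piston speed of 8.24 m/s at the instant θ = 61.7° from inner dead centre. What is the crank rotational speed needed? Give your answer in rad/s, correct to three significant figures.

For an in-line slider-crank, |v_piston| = rω|sinθ|·[1 + r cosθ/√(L² − r² sin²θ)].
With r = 0.0653 m, L = 0.2522 m, θ = 61.7°: the bracketed kinematic factor |dx/dθ| = 0.064744 m.
ω = v/|dx/dθ| = 8.24/0.064744 = 127.27 rad/s.

127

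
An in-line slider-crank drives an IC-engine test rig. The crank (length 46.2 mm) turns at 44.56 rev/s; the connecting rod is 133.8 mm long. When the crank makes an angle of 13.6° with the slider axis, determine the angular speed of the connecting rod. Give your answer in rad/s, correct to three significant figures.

94.3

ω = 280 rad/s (converted from 44.56 rev/s).
The rod makes angle φ with the slider axis where L sinφ = r sinθ; differentiating, L cosφ·φ̇ = r ω cosθ.
L cosφ = √(L² − r² sin²θ) = 0.13336 m.
|ω_rod| = r ω |cosθ| / √(L² − r² sin²θ) = 0.0462·280·0.97196/0.13336 = 94.275 rad/s.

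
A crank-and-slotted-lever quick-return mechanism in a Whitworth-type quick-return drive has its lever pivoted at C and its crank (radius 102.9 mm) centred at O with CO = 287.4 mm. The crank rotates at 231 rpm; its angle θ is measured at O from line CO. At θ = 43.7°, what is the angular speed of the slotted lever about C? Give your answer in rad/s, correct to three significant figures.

ω = 24.19 rad/s (from 231 rpm).
Crank pin A relative to C: A = (d + r cosθ, r sinθ); lever angle φ = atan2(r sinθ, d + r cosθ).
Differentiating tanφ: φ̇ = rω(d cosθ + r)/(d² + r² + 2dr cosθ).
d² + r² + 2dr cosθ = |CA|² = 0.135948 m²;  d cosθ + r = +0.31068 m.
|ω_lever| = |0.1029·24.19·+0.31068| / 0.135948 = 5.6885 rad/s.

5.69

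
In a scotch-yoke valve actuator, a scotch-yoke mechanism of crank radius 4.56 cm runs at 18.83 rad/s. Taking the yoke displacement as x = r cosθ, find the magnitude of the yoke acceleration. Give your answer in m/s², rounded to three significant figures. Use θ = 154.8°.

14.6

ω = 18.83 rad/s
x = r cosθ ⇒ ẍ = −rω² cosθ (ω constant).
|a| = rω²|cosθ| = 0.0456·(18.83)²·|cos 154.8°| = 14.63 m/s².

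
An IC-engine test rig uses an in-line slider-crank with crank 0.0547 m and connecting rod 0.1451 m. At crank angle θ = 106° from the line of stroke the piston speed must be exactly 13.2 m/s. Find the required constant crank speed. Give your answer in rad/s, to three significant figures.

283

For an in-line slider-crank, |v_piston| = rω|sinθ|·[1 + r cosθ/√(L² − r² sin²θ)].
With r = 0.0547 m, L = 0.1451 m, θ = 106°: the bracketed kinematic factor |dx/dθ| = 0.046719 m.
ω = v/|dx/dθ| = 13.2/0.046719 = 282.54 rad/s.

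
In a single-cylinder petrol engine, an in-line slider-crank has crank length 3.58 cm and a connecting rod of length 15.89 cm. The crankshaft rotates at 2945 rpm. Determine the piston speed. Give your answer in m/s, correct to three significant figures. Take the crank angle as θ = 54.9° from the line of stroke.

10.2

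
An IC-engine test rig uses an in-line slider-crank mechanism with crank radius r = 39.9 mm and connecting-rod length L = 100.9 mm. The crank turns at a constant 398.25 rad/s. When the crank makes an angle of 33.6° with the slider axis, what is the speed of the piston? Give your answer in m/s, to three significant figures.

11.8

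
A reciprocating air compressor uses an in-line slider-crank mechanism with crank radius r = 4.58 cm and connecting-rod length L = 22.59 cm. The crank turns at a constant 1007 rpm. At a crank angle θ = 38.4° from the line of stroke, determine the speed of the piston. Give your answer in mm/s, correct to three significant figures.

ω = 2π·1007/60 = 105.5 rad/s
For an in-line slider-crank, x = r cosθ + √(L² − r² sin²θ), so v = −rω sinθ·[1 + r cosθ/√(L² − r² sin²θ)].
With r = 0.0458 m, L = 0.2259 m, θ = 38.4°: √(L² − r² sin²θ) = 0.2241 m.
v = −0.0458·105.5·0.62115·[1 + 0.0458·0.78369/0.2241] = -3.4805 m/s.
|v| = 3.4805 m/s = 3480.5 mm/s.

3480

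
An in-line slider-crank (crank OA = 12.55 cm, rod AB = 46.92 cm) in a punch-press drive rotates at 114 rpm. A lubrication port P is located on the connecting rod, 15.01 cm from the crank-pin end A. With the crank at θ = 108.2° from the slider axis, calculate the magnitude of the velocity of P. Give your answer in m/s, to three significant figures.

ω = 11.94 rad/s.  Crank-pin speed |V_A| = rω = 1.4982 m/s, perpendicular to OA.
Rod angle: sinφ = −(r/L) sinθ ⇒ φ = -14.720°; ω_rod = −rω cosθ/√(L²−r²sin²θ) = +1.0312 rad/s.
V_P = V_A + ω_rod × AP, with AP = 0.1501 m along the rod.
Components: V_Px = −rω sinθ − a·ω_rod·sinφ = -1.3839 m/s;  V_Py = rω cosθ + a·ω_rod·cosφ = -0.31825 m/s.
|V_P| = √(V_Px² + V_Py²) = 1.4201 m/s.

1.42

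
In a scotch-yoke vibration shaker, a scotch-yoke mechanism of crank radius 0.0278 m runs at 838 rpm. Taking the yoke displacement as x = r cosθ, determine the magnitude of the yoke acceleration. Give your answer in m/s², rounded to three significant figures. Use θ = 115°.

90.5

ω = 87.76 rad/s (from 838 rpm).
x = r cosθ ⇒ ẍ = −rω² cosθ (ω constant).
|a| = rω²|cosθ| = 0.0278·(87.76)²·|cos 115°| = 90.477 m/s².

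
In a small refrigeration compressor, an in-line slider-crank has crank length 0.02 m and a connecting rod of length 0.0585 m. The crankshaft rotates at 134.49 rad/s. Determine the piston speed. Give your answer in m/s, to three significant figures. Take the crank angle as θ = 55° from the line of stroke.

ω = 134.5 rad/s
For an in-line slider-crank, x = r cosθ + √(L² − r² sin²θ), so v = −rω sinθ·[1 + r cosθ/√(L² − r² sin²θ)].
With r = 0.02 m, L = 0.0585 m, θ = 55°: √(L² − r² sin²θ) = 0.056159 m.
v = −0.02·134.5·0.81915·[1 + 0.02·0.57358/0.056159] = -2.6534 m/s.
|v| = 2.6534 m/s.

2.65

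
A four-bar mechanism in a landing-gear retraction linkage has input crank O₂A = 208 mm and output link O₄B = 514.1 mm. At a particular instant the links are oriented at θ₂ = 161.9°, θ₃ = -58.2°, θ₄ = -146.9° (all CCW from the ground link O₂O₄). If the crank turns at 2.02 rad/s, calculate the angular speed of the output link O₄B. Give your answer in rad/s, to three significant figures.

ω₂ = 2.02 rad/s
Differentiating the loop-closure r₂e^{iθ₂}+r₃e^{iθ₃}=r₁+r₄e^{iθ₄} gives r₂ω₂e^{iθ₂}+r₃ω₃e^{iθ₃}=r₄ω₄e^{iθ₄}.
Eliminating the other unknown: ω₄ = r₂ω₂ sin(θ₂−θ₃) / [r₄ sin(θ₄−θ₃)].
Numerator sine = -0.64412; denominator sine = -0.99974.
Result = 0.208·2.02·(-0.64412) / (0.5141·(-0.99974)) = +0.52656 rad/s; magnitude 0.52656 rad/s.

0.527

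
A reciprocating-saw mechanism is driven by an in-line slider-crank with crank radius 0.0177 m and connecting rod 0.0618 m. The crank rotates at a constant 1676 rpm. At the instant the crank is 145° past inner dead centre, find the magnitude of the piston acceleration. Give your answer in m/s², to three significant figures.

390

ω = 2π·1676/60 = 175.5 rad/s
x(θ) = r cosθ + √(L² − r² sin²θ); with ω constant, a = ω²·d²x/dθ².
d²x/dθ² = −r cosθ − r²(cos2θ)/√u − r⁴ sin²2θ/(4u^{3/2}),  u = L² − r² sin²θ = 0.00371617 m².
Substituting r = 0.0177 m, L = 0.0618 m, θ = 145°: d²x/dθ² = +0.012646 m.
a = ω²·d²x/dθ² = (175.5)²·(+0.012646) = +389.53 m/s²;  |a| = 389.53 m/s².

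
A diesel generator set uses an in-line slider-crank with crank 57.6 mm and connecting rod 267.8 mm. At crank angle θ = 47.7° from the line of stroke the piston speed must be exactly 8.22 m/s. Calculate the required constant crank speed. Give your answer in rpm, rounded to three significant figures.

1610

For an in-line slider-crank, |v_piston| = rω|sinθ|·[1 + r cosθ/√(L² − r² sin²θ)].
With r = 0.0576 m, L = 0.2678 m, θ = 47.7°: the bracketed kinematic factor |dx/dθ| = 0.048849 m.
ω = v/|dx/dθ| = 8.22/0.048849 = 168.27 rad/s.
N = 60ω/(2π) = 1606.9 rpm.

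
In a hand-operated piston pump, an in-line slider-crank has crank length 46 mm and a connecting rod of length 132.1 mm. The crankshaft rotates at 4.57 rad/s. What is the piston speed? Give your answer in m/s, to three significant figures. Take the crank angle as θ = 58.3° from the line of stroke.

0.213

ω = 4.57 rad/s
For an in-line slider-crank, x = r cosθ + √(L² − r² sin²θ), so v = −rω sinθ·[1 + r cosθ/√(L² − r² sin²θ)].
With r = 0.046 m, L = 0.1321 m, θ = 58.3°: √(L² − r² sin²θ) = 0.12617 m.
v = −0.046·4.57·0.85081·[1 + 0.046·0.52547/0.12617] = -0.21312 m/s.
|v| = 0.21312 m/s.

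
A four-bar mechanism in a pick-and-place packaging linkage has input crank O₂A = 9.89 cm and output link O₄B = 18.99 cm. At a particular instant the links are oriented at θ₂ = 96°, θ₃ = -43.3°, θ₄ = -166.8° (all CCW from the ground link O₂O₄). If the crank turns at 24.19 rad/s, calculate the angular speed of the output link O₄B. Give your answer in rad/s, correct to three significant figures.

9.85

ω₂ = 24.19 rad/s
Differentiating the loop-closure r₂e^{iθ₂}+r₃e^{iθ₃}=r₁+r₄e^{iθ₄} gives r₂ω₂e^{iθ₂}+r₃ω₃e^{iθ₃}=r₄ω₄e^{iθ₄}.
Eliminating the other unknown: ω₄ = r₂ω₂ sin(θ₂−θ₃) / [r₄ sin(θ₄−θ₃)].
Numerator sine = +0.65210; denominator sine = -0.83389.
Result = 0.0989·24.19·(+0.65210) / (0.1899·(-0.83389)) = -9.8518 rad/s; magnitude 9.8518 rad/s.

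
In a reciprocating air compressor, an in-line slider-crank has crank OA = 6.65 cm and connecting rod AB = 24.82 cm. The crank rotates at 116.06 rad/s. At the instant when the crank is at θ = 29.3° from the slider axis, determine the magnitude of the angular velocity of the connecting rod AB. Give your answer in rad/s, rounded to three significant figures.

27.4

ω = 116.1 rad/s
The rod makes angle φ with the slider axis where L sinφ = r sinθ; differentiating, L cosφ·φ̇ = r ω cosθ.
L cosφ = √(L² − r² sin²θ) = 0.24606 m.
|ω_rod| = r ω |cosθ| / √(L² − r² sin²θ) = 0.0665·116.1·0.87207/0.24606 = 27.354 rad/s.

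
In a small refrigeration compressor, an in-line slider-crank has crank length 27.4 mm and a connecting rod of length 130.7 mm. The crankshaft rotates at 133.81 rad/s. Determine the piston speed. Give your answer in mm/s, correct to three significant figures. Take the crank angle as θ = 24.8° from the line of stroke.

1830

ω = 133.8 rad/s
For an in-line slider-crank, x = r cosθ + √(L² − r² sin²θ), so v = −rω sinθ·[1 + r cosθ/√(L² − r² sin²θ)].
With r = 0.0274 m, L = 0.1307 m, θ = 24.8°: √(L² − r² sin²θ) = 0.13019 m.
v = −0.0274·133.8·0.41945·[1 + 0.0274·0.90778/0.13019] = -1.8317 m/s.
|v| = 1.8317 m/s = 1831.7 mm/s.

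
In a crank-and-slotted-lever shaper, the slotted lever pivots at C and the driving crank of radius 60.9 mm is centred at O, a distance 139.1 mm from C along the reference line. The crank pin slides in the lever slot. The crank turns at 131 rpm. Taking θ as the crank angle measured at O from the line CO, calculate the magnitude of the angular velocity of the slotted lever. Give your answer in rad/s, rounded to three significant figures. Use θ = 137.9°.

ω = 13.72 rad/s (from 131 rpm).
Crank pin A relative to C: A = (d + r cosθ, r sinθ); lever angle φ = atan2(r sinθ, d + r cosθ).
Differentiating tanφ: φ̇ = rω(d cosθ + r)/(d² + r² + 2dr cosθ).
d² + r² + 2dr cosθ = |CA|² = 0.0104868 m²;  d cosθ + r = -0.042309 m.
|ω_lever| = |0.0609·13.72·-0.042309| / 0.0104868 = 3.3706 rad/s.

3.37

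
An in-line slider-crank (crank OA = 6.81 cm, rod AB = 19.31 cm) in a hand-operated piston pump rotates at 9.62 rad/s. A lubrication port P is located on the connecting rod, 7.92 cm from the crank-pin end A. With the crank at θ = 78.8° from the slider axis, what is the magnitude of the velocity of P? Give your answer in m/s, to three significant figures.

ω = 9.62 rad/s.  Crank-pin speed |V_A| = rω = 0.65512 m/s, perpendicular to OA.
Rod angle: sinφ = −(r/L) sinθ ⇒ φ = -20.240°; ω_rod = −rω cosθ/√(L²−r²sin²θ) = -0.70234 rad/s.
V_P = V_A + ω_rod × AP, with AP = 0.0792 m along the rod.
Components: V_Px = −rω sinθ − a·ω_rod·sinφ = -0.66189 m/s;  V_Py = rω cosθ + a·ω_rod·cosφ = +0.075057 m/s.
|V_P| = √(V_Px² + V_Py²) = 0.66613 m/s.

0.666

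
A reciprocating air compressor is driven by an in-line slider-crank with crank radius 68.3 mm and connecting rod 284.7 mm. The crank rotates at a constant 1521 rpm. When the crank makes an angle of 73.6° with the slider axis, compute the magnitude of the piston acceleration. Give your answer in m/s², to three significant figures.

ω = 2π·1521/60 = 159.3 rad/s
x(θ) = r cosθ + √(L² − r² sin²θ); with ω constant, a = ω²·d²x/dθ².
d²x/dθ² = −r cosθ − r²(cos2θ)/√u − r⁴ sin²2θ/(4u^{3/2}),  u = L² − r² sin²θ = 0.0767611 m².
Substituting r = 0.0683 m, L = 0.2847 m, θ = 73.6°: d²x/dθ² = -0.0052062 m.
a = ω²·d²x/dθ² = (159.3)²·(-0.0052062) = -132.08 m/s²;  |a| = 132.08 m/s².

132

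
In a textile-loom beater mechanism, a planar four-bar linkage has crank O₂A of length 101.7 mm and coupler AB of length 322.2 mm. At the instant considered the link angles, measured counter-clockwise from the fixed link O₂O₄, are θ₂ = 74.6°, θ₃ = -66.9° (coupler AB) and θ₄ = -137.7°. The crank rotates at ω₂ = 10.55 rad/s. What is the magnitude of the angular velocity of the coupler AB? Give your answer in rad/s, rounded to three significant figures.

1.88

ω₂ = 10.55 rad/s
Differentiating the loop-closure r₂e^{iθ₂}+r₃e^{iθ₃}=r₁+r₄e^{iθ₄} gives r₂ω₂e^{iθ₂}+r₃ω₃e^{iθ₃}=r₄ω₄e^{iθ₄}.
Eliminating the other unknown: ω₃ = r₂ω₂ sin(θ₄−θ₂) / [r₃ sin(θ₃−θ₄)].
Numerator sine = +0.53435; denominator sine = +0.94438.
Result = 0.1017·10.55·(+0.53435) / (0.3222·(+0.94438)) = +1.8842 rad/s; magnitude 1.8842 rad/s.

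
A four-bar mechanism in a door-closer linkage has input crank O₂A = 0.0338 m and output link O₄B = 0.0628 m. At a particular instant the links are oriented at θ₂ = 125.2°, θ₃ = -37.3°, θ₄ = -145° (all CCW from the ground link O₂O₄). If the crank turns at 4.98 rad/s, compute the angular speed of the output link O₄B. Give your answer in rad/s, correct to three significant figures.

ω₂ = 4.98 rad/s
Differentiating the loop-closure r₂e^{iθ₂}+r₃e^{iθ₃}=r₁+r₄e^{iθ₄} gives r₂ω₂e^{iθ₂}+r₃ω₃e^{iθ₃}=r₄ω₄e^{iθ₄}.
Eliminating the other unknown: ω₄ = r₂ω₂ sin(θ₂−θ₃) / [r₄ sin(θ₄−θ₃)].
Numerator sine = +0.30071; denominator sine = -0.95266.
Result = 0.0338·4.98·(+0.30071) / (0.0628·(-0.95266)) = -0.84604 rad/s; magnitude 0.84604 rad/s.

0.846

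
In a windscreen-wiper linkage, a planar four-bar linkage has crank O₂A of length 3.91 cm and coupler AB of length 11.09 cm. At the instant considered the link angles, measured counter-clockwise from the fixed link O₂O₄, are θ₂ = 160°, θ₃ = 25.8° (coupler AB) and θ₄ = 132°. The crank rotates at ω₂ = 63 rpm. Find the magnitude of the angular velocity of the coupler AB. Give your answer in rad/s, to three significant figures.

1.14

ω₂ = 6.597 rad/s (from 63 rpm).
Differentiating the loop-closure r₂e^{iθ₂}+r₃e^{iθ₃}=r₁+r₄e^{iθ₄} gives r₂ω₂e^{iθ₂}+r₃ω₃e^{iθ₃}=r₄ω₄e^{iθ₄}.
Eliminating the other unknown: ω₃ = r₂ω₂ sin(θ₄−θ₂) / [r₃ sin(θ₃−θ₄)].
Numerator sine = -0.46947; denominator sine = -0.96029.
Result = 0.0391·6.597·(-0.46947) / (0.1109·(-0.96029)) = +1.1372 rad/s; magnitude 1.1372 rad/s.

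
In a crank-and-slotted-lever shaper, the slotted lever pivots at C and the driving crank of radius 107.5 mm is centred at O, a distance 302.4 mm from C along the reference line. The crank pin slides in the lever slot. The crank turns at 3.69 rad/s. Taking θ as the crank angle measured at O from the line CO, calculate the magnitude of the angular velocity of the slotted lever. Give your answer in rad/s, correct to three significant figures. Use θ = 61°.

ω = 3.69 rad/s
Crank pin A relative to C: A = (d + r cosθ, r sinθ); lever angle φ = atan2(r sinθ, d + r cosθ).
Differentiating tanφ: φ̇ = rω(d cosθ + r)/(d² + r² + 2dr cosθ).
d² + r² + 2dr cosθ = |CA|² = 0.134522 m²;  d cosθ + r = +0.25411 m.
|ω_lever| = |0.1075·3.69·+0.25411| / 0.134522 = 0.7493 rad/s.

0.749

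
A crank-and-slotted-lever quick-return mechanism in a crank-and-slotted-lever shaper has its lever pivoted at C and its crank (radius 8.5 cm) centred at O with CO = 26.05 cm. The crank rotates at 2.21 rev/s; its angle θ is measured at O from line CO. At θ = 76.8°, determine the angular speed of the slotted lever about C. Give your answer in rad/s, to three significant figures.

ω = 13.89 rad/s (from 2.21 rev/s).
Crank pin A relative to C: A = (d + r cosθ, r sinθ); lever angle φ = atan2(r sinθ, d + r cosθ).
Differentiating tanφ: φ̇ = rω(d cosθ + r)/(d² + r² + 2dr cosθ).
d² + r² + 2dr cosθ = |CA|² = 0.0851978 m²;  d cosθ + r = +0.14449 m.
|ω_lever| = |0.085·13.89·+0.14449| / 0.0851978 = 2.0016 rad/s.

2.00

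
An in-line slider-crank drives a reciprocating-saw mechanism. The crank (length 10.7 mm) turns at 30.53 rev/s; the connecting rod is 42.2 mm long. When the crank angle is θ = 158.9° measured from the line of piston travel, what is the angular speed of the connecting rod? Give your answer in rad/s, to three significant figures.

ω = 191.8 rad/s (converted from 30.53 rev/s).
The rod makes angle φ with the slider axis where L sinφ = r sinθ; differentiating, L cosφ·φ̇ = r ω cosθ.
L cosφ = √(L² − r² sin²θ) = 0.042024 m.
|ω_rod| = r ω |cosθ| / √(L² − r² sin²θ) = 0.0107·191.8·0.93295/0.042024 = 45.567 rad/s.

45.6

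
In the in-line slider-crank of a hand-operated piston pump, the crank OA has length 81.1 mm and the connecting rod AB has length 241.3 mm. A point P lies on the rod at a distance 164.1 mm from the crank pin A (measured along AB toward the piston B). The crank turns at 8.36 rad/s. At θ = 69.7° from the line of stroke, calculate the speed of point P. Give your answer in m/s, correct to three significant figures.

ω = 8.36 rad/s.  Crank-pin speed |V_A| = rω = 0.678 m/s, perpendicular to OA.
Rod angle: sinφ = −(r/L) sinθ ⇒ φ = -18.374°; ω_rod = −rω cosθ/√(L²−r²sin²θ) = -1.0272 rad/s.
V_P = V_A + ω_rod × AP, with AP = 0.1641 m along the rod.
Components: V_Px = −rω sinθ − a·ω_rod·sinφ = -0.68902 m/s;  V_Py = rω cosθ + a·ω_rod·cosφ = +0.075255 m/s.
|V_P| = √(V_Px² + V_Py²) = 0.69312 m/s.

0.693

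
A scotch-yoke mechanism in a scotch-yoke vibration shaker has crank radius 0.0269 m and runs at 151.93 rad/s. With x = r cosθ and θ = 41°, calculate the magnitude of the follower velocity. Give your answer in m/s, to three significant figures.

2.68

ω = 151.9 rad/s
x = r cosθ ⇒ ẋ = −rω sinθ.
|v| = rω|sinθ| = 0.0269·151.9·|sin 41°| = 2.6813 m/s.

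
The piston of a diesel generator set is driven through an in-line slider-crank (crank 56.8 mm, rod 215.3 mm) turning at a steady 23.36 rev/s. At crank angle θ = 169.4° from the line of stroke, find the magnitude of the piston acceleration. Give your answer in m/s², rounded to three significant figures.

901

ω = 2π·23.4 = 146.8 rad/s
x(θ) = r cosθ + √(L² − r² sin²θ); with ω constant, a = ω²·d²x/dθ².
d²x/dθ² = −r cosθ − r²(cos2θ)/√u − r⁴ sin²2θ/(4u^{3/2}),  u = L² − r² sin²θ = 0.0462449 m².
Substituting r = 0.0568 m, L = 0.2153 m, θ = 169.4°: d²x/dθ² = +0.041809 m.
a = ω²·d²x/dθ² = (146.8)²·(+0.041809) = +900.7 m/s²;  |a| = 900.7 m/s².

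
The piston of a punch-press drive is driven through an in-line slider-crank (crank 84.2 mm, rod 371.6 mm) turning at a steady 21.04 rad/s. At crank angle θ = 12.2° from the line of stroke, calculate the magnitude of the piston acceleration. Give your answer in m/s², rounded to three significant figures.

ω = 21.04 rad/s
x(θ) = r cosθ + √(L² − r² sin²θ); with ω constant, a = ω²·d²x/dθ².
d²x/dθ² = −r cosθ − r²(cos2θ)/√u − r⁴ sin²2θ/(4u^{3/2}),  u = L² − r² sin²θ = 0.13777 m².
Substituting r = 0.0842 m, L = 0.3716 m, θ = 12.2°: d²x/dθ² = -0.099735 m.
a = ω²·d²x/dθ² = (21.04)²·(-0.099735) = -44.151 m/s²;  |a| = 44.151 m/s².

44.2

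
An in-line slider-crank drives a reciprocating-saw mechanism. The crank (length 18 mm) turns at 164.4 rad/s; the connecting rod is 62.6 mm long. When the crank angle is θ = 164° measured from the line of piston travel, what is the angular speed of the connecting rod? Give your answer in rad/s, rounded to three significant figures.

45.6

ω = 164.4 rad/s
The rod makes angle φ with the slider axis where L sinφ = r sinθ; differentiating, L cosφ·φ̇ = r ω cosθ.
L cosφ = √(L² − r² sin²θ) = 0.062403 m.
|ω_rod| = r ω |cosθ| / √(L² − r² sin²θ) = 0.018·164.4·0.96126/0.062403 = 45.584 rad/s.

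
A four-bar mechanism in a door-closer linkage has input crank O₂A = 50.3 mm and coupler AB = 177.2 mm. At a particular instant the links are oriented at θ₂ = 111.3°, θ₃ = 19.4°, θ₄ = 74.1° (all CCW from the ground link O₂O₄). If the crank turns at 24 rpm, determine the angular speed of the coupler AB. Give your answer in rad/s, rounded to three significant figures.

ω₂ = 2.513 rad/s (from 24 rpm).
Differentiating the loop-closure r₂e^{iθ₂}+r₃e^{iθ₃}=r₁+r₄e^{iθ₄} gives r₂ω₂e^{iθ₂}+r₃ω₃e^{iθ₃}=r₄ω₄e^{iθ₄}.
Eliminating the other unknown: ω₃ = r₂ω₂ sin(θ₄−θ₂) / [r₃ sin(θ₃−θ₄)].
Numerator sine = -0.60460; denominator sine = -0.81614.
Result = 0.0503·2.513·(-0.60460) / (0.1772·(-0.81614)) = +0.5285 rad/s; magnitude 0.5285 rad/s.

0.529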